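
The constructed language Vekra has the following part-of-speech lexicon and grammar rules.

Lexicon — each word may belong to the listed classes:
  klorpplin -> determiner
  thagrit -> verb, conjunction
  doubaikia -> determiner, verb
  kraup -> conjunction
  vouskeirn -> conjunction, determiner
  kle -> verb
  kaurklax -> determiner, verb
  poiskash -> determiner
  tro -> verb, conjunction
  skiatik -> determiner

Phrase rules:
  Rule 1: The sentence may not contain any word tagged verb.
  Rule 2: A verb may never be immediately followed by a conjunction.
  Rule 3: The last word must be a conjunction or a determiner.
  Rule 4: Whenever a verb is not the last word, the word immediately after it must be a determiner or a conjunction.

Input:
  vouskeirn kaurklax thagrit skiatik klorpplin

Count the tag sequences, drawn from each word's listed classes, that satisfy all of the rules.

Candidates per position — 1:vouskeirn {conjunction,determiner}; 2:kaurklax {determiner,verb}; 3:thagrit {verb,conjunction}; 4:skiatik {determiner}; 5:klorpplin {determiner}.
There are 8 candidate sequences in total.
The sequences that satisfy every rule: conjunction determiner conjunction determiner determiner; determiner determiner conjunction determiner determiner.
Count = 2.

2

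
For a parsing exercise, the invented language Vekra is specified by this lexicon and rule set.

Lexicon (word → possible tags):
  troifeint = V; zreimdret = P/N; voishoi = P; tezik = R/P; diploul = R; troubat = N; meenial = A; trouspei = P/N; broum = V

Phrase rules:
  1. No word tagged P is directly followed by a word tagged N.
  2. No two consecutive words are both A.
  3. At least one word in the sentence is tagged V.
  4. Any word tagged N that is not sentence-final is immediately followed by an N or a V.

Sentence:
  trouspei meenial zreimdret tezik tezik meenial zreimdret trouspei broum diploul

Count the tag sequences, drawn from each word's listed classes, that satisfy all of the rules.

8

Candidates per position — 1:trouspei {P,N}; 2:meenial {A}; 3:zreimdret {P,N}; 4:tezik {R,P}; 5:tezik {R,P}; 6:meenial {A}; 7:zreimdret {P,N}; 8:trouspei {P,N}; 9:broum {V}; 10:diploul {R}.
There are 64 candidate sequences in total.
Checking each against the rules leaves 8 sequences.
Count = 8.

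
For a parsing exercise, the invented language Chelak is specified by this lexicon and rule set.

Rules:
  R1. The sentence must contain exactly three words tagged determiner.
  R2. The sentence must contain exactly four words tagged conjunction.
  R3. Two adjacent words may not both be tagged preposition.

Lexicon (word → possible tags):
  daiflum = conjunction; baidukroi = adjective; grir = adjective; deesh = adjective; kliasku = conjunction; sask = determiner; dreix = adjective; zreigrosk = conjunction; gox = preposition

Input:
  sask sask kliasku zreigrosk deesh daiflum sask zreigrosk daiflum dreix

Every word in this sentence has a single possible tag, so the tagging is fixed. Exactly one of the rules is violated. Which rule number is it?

2

Fixed tagging: determiner determiner conjunction conjunction adjective conjunction determiner conjunction conjunction adjective.
Applying the rules: R1 pass, R2 fail, R3 pass.
Only rule 2 fails.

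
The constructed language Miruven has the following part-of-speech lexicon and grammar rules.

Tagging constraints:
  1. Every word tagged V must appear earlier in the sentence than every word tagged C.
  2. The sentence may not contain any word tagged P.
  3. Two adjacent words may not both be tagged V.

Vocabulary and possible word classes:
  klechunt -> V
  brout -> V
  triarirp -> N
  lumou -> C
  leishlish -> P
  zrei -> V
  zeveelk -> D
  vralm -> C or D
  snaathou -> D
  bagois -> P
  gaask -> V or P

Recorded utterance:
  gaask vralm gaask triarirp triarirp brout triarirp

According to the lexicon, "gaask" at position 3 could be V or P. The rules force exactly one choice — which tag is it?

V

Candidates per position — 1:gaask {V,P}; 2:vralm {C,D}; 3:gaask {V,P}; 4:triarirp {N}; 5:triarirp {N}; 6:brout {V}; 7:triarirp {N}.
Position 1: tagging it P would leave rule 2 unsatisfiable, so it must be V.
Position 2: tagging it C would leave rule 1 unsatisfiable, so it must be D.
Position 3: tagging it P would leave rule 2 unsatisfiable, so it must be V.
The only consistent sequence is: V D V N N V N.
Checking: rule 1 satisfied; rule 2 satisfied; rule 3 satisfied.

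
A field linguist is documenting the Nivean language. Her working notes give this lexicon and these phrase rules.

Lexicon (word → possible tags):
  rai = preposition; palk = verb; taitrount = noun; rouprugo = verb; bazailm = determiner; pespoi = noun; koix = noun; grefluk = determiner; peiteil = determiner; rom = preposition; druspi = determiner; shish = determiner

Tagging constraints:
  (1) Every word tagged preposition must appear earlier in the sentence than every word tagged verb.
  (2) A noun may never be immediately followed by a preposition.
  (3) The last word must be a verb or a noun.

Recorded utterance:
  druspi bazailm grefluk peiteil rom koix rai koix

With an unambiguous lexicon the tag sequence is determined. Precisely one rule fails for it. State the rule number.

Fixed tagging: determiner determiner determiner determiner preposition noun preposition noun.
Rule check: R1 ✓, R2 ✗, R3 ✓.
Only rule 2 fails.

2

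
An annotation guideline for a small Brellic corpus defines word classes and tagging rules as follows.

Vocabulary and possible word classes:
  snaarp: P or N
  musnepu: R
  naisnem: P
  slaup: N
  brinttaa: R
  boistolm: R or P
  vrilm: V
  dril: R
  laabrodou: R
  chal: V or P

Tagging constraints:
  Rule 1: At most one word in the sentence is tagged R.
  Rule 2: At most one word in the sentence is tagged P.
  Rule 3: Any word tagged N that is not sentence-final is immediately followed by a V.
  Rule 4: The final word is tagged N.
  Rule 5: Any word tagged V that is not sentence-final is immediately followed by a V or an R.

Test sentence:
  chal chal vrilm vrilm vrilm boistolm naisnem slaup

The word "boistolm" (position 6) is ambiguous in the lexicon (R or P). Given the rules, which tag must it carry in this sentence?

R

Candidates per position — 1:chal {V,P}; 2:chal {V,P}; 3:vrilm {V}; 4:vrilm {V}; 5:vrilm {V}; 6:boistolm {R,P}; 7:naisnem {P}; 8:slaup {N}.
Word 1 cannot be P — rule 2 would then fail for every completion. It is V.
Word 2 cannot be P — rule 2 would then fail for every completion. It is V.
Word 6 cannot be P — rule 2 would then fail for every completion. It is R.
The only consistent sequence is: V V V V V R P N.
Checking: rule 1 ok; rule 2 ok; rule 3 ok; rule 4 ok; rule 5 ok.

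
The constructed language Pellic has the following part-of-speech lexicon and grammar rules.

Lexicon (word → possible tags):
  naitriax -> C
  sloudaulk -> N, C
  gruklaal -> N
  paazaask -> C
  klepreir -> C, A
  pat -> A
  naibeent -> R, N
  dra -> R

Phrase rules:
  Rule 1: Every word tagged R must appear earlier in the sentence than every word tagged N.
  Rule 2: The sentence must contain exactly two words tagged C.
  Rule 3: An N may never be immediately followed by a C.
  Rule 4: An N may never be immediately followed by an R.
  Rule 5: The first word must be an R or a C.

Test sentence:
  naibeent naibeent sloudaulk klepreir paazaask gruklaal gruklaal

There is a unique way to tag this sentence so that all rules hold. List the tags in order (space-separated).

R R C A C N N

Candidates per position — 1:naibeent {R,N}; 2:naibeent {R,N}; 3:sloudaulk {N,C}; 4:klepreir {C,A}; 5:paazaask {C}; 6:gruklaal {N}; 7:gruklaal {N}.
Position 1: N is ruled out by rule 5; that leaves R.
The remaining ambiguous positions (2, 3, 4) are resolved jointly — only one combination satisfies every rule.
That leaves exactly one tagging: R R C A C N N.
Checking: rule 1 satisfied; rule 2 satisfied; rule 3 satisfied; rule 4 satisfied; rule 5 satisfied.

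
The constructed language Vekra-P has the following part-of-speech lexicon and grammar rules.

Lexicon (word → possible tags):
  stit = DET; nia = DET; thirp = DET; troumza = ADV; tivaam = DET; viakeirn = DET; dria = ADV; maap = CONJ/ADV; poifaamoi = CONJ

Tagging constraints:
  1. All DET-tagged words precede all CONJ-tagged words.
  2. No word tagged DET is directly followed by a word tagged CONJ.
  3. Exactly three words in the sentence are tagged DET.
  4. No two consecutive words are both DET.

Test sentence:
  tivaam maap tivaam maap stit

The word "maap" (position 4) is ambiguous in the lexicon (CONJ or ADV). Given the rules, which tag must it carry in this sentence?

Candidates per position — 1:tivaam {DET}; 2:maap {CONJ,ADV}; 3:tivaam {DET}; 4:maap {CONJ,ADV}; 5:stit {DET}.
Word 2 cannot be CONJ — rule 1 would then fail for every completion. It is ADV.
Word 4 cannot be CONJ — rule 1 would then fail for every completion. It is ADV.
So the tagging must be: DET ADV DET ADV DET.
Rule-by-rule: rule 1 satisfied; rule 2 satisfied; rule 3 satisfied; rule 4 satisfied.

ADV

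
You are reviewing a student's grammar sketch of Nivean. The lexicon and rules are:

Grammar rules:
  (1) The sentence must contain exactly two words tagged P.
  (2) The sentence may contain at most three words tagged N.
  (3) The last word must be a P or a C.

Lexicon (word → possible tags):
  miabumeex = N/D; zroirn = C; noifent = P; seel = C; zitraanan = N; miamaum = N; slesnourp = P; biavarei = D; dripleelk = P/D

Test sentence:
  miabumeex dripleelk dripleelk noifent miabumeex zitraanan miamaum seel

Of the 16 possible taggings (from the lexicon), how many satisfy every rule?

Candidates per position — 1:miabumeex {N,D}; 2:dripleelk {P,D}; 3:dripleelk {P,D}; 4:noifent {P}; 5:miabumeex {N,D}; 6:zitraanan {N}; 7:miamaum {N}; 8:seel {C}.
There are 16 candidate sequences in total.
Checking each against the rules leaves 6 sequences.
Count = 6.

6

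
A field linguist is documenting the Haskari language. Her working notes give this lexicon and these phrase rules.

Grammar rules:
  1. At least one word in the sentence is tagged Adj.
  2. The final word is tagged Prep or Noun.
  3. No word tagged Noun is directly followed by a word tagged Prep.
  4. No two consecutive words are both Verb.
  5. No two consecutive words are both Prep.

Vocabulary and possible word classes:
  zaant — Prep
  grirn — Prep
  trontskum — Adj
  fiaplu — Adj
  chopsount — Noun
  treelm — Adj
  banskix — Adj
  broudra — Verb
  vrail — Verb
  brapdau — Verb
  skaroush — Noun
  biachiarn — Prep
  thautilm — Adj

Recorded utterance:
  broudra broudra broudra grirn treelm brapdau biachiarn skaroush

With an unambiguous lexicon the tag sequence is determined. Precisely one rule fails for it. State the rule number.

Fixed tagging: Verb Verb Verb Prep Adj Verb Prep Noun.
Rule check: R1 ✓, R2 ✓, R3 ✓, R4 ✗, R5 ✓.
Only rule 4 fails.

4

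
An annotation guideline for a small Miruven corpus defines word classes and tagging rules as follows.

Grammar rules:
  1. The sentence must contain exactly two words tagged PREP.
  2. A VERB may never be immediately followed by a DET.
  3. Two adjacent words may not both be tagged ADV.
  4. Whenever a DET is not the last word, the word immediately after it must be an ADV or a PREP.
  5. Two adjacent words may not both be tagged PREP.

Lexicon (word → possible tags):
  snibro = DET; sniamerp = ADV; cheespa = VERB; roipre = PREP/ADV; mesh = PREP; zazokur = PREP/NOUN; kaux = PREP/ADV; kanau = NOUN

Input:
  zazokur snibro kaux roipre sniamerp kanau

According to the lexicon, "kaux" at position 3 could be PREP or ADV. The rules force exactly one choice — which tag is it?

ADV

Candidates per position — 1:zazokur {PREP,NOUN}; 2:snibro {DET}; 3:kaux {PREP,ADV}; 4:roipre {PREP,ADV}; 5:sniamerp {ADV}; 6:kanau {NOUN}.
If word 4 were ADV, no tagging could satisfy rule 3; so word 4 is PREP.
If word 3 were PREP, no tagging could satisfy rule 5; so word 3 is ADV.
If word 1 were NOUN, no tagging could satisfy rule 1; so word 1 is PREP.
So the tagging must be: PREP DET ADV PREP ADV NOUN.
Check: rule 1 ✓; rule 2 ✓; rule 3 ✓; rule 4 ✓; rule 5 ✓.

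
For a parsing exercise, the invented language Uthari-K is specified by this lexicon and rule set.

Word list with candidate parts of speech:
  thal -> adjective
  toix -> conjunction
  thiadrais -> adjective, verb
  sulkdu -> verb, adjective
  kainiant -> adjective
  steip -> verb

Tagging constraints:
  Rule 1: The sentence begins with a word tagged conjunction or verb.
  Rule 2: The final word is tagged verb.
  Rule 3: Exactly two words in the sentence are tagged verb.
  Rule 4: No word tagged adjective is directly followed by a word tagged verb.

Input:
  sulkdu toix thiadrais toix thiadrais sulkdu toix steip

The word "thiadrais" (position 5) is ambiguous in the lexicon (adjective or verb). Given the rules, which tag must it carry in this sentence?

Candidates per position — 1:sulkdu {verb,adjective}; 2:toix {conjunction}; 3:thiadrais {adjective,verb}; 4:toix {conjunction}; 5:thiadrais {adjective,verb}; 6:sulkdu {verb,adjective}; 7:toix {conjunction}; 8:steip {verb}.
Word 1 cannot be adjective — rule 1 would then fail for every completion. It is verb.
Word 3 cannot be verb — rule 3 would then fail for every completion. It is adjective.
Word 5 cannot be verb — rule 3 would then fail for every completion. It is adjective.
Word 6 cannot be verb — rule 3 would then fail for every completion. It is adjective.
The unique satisfying tagging is: verb conjunction adjective conjunction adjective adjective conjunction verb.
Rule-by-rule: rule 1 satisfied; rule 2 satisfied; rule 3 satisfied; rule 4 satisfied.

adjective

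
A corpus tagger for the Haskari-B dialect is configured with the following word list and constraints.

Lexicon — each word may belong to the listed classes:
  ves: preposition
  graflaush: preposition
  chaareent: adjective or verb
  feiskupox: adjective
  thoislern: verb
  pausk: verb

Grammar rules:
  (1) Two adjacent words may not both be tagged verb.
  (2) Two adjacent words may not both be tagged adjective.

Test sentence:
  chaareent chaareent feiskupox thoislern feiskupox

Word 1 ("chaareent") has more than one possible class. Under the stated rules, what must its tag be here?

Candidates per position — 1:chaareent {adjective,verb}; 2:chaareent {adjective,verb}; 3:feiskupox {adjective}; 4:thoislern {verb}; 5:feiskupox {adjective}.
Position 2: tagging it adjective would leave rule 2 unsatisfiable, so it must be verb.
Position 1: tagging it verb would leave rule 1 unsatisfiable, so it must be adjective.
The unique satisfying tagging is: adjective verb adjective verb adjective.
Rule-by-rule: rule 1 ok; rule 2 ok.

adjective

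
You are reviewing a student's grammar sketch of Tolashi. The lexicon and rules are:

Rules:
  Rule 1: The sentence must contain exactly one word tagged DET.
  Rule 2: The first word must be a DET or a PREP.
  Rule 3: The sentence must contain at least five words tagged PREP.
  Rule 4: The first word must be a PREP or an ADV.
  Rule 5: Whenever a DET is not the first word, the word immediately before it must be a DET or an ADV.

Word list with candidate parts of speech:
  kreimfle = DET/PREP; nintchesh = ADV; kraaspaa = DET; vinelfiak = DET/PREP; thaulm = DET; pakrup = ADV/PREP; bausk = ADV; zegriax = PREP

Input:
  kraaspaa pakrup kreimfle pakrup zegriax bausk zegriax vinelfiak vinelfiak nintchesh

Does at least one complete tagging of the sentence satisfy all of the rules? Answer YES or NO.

NO

Candidates per position — 1:kraaspaa {DET}; 2:pakrup {ADV,PREP}; 3:kreimfle {DET,PREP}; 4:pakrup {ADV,PREP}; 5:zegriax {PREP}; 6:bausk {ADV}; 7:zegriax {PREP}; 8:vinelfiak {DET,PREP}; 9:vinelfiak {DET,PREP}; 10:nintchesh {ADV}.
Rule 4 cannot be satisfied by any choice of tags from the lexicon.
So there is no consistent tagging.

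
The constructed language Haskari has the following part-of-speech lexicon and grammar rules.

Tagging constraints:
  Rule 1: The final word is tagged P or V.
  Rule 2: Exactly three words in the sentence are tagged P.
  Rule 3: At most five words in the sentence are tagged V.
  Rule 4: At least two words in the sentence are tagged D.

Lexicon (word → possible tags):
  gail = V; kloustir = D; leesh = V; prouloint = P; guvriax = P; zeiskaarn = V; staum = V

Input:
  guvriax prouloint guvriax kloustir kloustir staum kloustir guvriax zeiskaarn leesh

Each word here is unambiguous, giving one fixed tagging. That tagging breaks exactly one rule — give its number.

Fixed tagging: P P P D D V D P V V.
Applying the rules: R1 pass, R2 fail, R3 pass, R4 pass.
Only rule 2 fails.

2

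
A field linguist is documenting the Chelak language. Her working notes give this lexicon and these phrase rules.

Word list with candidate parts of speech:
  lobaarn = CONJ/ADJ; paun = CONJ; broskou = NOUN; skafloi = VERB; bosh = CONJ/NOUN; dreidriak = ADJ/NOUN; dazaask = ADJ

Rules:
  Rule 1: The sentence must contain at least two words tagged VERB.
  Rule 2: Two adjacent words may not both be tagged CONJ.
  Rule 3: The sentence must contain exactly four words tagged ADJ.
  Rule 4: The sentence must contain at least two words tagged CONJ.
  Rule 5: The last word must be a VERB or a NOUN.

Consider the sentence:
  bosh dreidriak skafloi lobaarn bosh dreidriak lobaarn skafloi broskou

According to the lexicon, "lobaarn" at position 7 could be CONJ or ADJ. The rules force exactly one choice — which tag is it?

ADJ

Candidates per position — 1:bosh {CONJ,NOUN}; 2:dreidriak {ADJ,NOUN}; 3:skafloi {VERB}; 4:lobaarn {CONJ,ADJ}; 5:bosh {CONJ,NOUN}; 6:dreidriak {ADJ,NOUN}; 7:lobaarn {CONJ,ADJ}; 8:skafloi {VERB}; 9:broskou {NOUN}.
If word 2 were NOUN, no tagging could satisfy rule 3; so word 2 is ADJ.
If word 4 were CONJ, no tagging could satisfy rule 3; so word 4 is ADJ.
If word 6 were NOUN, no tagging could satisfy rule 3; so word 6 is ADJ.
If word 7 were CONJ, no tagging could satisfy rule 3; so word 7 is ADJ.
If word 1 were NOUN, no tagging could satisfy rule 4; so word 1 is CONJ.
If word 5 were NOUN, no tagging could satisfy rule 4; so word 5 is CONJ.
So the tagging must be: CONJ ADJ VERB ADJ CONJ ADJ ADJ VERB NOUN.
Rule-by-rule: rule 1 holds; rule 2 holds; rule 3 holds; rule 4 holds; rule 5 holds.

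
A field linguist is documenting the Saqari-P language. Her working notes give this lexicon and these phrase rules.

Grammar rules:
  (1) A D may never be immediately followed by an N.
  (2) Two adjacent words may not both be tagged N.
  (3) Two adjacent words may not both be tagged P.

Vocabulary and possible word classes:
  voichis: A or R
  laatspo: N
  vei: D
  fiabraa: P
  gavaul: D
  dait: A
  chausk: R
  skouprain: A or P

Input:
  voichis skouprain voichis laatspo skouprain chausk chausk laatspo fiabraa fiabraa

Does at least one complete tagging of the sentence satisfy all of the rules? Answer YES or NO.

NO

Candidates per position — 1:voichis {A,R}; 2:skouprain {A,P}; 3:voichis {A,R}; 4:laatspo {N}; 5:skouprain {A,P}; 6:chausk {R}; 7:chausk {R}; 8:laatspo {N}; 9:fiabraa {P}; 10:fiabraa {P}.
Rule 3 cannot be satisfied by any choice of tags from the lexicon.
So there is no consistent tagging.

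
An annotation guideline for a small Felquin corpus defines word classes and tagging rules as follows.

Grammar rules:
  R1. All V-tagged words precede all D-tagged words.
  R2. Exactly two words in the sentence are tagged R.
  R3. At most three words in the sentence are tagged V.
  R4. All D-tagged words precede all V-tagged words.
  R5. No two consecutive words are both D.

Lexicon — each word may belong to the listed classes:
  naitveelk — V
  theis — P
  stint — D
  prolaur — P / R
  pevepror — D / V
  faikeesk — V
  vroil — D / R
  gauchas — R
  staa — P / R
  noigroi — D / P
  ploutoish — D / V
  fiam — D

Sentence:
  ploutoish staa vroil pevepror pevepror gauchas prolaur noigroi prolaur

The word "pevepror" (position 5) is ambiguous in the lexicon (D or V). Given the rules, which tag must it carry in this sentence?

V

Candidates per position — 1:ploutoish {D,V}; 2:staa {P,R}; 3:vroil {D,R}; 4:pevepror {D,V}; 5:pevepror {D,V}; 6:gauchas {R}; 7:prolaur {P,R}; 8:noigroi {D,P}; 9:prolaur {P,R}.
Position 5: the remaining choice is settled jointly with positions 1, 2, 3, 4, 7, 8, 9 — only V at position 5 is part of a tagging that satisfies every rule.
The only consistent sequence is: V P R V V R P P P.
Check: rule 1 ✓; rule 2 ✓; rule 3 ✓; rule 4 ✓; rule 5 ✓.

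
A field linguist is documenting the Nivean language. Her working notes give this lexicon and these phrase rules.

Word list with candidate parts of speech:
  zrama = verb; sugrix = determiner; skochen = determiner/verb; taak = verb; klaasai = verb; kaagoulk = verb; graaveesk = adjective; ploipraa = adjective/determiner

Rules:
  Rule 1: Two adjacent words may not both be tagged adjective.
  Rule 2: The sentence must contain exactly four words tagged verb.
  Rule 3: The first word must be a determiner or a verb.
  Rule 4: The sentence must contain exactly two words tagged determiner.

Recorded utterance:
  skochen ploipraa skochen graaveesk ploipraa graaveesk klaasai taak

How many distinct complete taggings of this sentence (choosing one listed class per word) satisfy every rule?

Candidates per position — 1:skochen {determiner,verb}; 2:ploipraa {adjective,determiner}; 3:skochen {determiner,verb}; 4:graaveesk {adjective}; 5:ploipraa {adjective,determiner}; 6:graaveesk {adjective}; 7:klaasai {verb}; 8:taak {verb}.
There are 16 candidate sequences in total.
The sequences that satisfy every rule: verb determiner verb adjective determiner adjective verb verb.
Count = 1.

1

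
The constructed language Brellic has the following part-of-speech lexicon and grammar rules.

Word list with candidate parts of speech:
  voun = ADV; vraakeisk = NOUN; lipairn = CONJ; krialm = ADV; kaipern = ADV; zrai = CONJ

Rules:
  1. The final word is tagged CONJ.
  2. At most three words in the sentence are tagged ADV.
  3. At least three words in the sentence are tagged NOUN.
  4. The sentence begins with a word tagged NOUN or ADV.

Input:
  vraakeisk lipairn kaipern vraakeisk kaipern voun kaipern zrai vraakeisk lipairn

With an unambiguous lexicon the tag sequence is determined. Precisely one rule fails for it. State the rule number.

2

Fixed tagging: NOUN CONJ ADV NOUN ADV ADV ADV CONJ NOUN CONJ.
Checking each rule: R1 ok, R2 fails, R3 ok, R4 ok.
Only rule 2 fails.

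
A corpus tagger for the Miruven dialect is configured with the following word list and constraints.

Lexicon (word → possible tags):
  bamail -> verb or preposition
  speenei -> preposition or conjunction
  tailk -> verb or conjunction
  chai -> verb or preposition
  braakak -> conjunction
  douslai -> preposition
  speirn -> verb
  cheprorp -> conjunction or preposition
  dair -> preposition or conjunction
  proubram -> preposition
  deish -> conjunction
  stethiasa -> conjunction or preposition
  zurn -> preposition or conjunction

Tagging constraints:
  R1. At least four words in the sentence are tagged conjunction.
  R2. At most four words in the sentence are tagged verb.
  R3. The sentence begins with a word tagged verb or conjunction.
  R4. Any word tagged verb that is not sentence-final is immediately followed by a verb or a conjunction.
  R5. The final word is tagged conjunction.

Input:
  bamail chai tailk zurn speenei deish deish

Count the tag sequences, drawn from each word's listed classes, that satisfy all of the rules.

Candidates per position — 1:bamail {verb,preposition}; 2:chai {verb,preposition}; 3:tailk {verb,conjunction}; 4:zurn {preposition,conjunction}; 5:speenei {preposition,conjunction}; 6:deish {conjunction}; 7:deish {conjunction}.
There are 32 candidate sequences in total.
The sequences that satisfy every rule: verb verb verb conjunction conjunction conjunction conjunction; verb verb conjunction preposition conjunction conjunction conjunction; verb verb conjunction conjunction preposition conjunction conjunction; verb verb conjunction conjunction conjunction conjunction conjunction.
Count = 4.

4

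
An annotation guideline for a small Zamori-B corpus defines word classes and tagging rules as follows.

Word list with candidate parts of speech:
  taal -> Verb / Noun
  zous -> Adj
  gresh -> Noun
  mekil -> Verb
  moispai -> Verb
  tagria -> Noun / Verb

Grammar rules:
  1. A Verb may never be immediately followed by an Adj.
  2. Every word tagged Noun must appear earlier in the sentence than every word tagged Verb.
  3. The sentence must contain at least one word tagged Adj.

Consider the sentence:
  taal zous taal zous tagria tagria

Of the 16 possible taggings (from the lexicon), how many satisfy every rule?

Candidates per position — 1:taal {Verb,Noun}; 2:zous {Adj}; 3:taal {Verb,Noun}; 4:zous {Adj}; 5:tagria {Noun,Verb}; 6:tagria {Noun,Verb}.
There are 16 candidate sequences in total.
The sequences that satisfy every rule: Noun Adj Noun Adj Noun Noun; Noun Adj Noun Adj Noun Verb; Noun Adj Noun Adj Verb Verb.
Count = 3.

3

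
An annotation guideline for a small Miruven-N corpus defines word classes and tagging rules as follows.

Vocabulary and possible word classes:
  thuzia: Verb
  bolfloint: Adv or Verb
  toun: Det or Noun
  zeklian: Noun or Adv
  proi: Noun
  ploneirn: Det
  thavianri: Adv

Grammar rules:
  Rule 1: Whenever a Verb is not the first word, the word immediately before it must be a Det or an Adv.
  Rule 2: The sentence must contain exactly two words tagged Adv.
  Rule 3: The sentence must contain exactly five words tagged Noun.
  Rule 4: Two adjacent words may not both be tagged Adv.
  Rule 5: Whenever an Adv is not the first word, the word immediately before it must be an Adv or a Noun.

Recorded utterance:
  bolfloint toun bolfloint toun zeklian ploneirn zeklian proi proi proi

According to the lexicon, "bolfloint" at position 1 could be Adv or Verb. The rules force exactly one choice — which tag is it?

Candidates per position — 1:bolfloint {Adv,Verb}; 2:toun {Det,Noun}; 3:bolfloint {Adv,Verb}; 4:toun {Det,Noun}; 5:zeklian {Noun,Adv}; 6:ploneirn {Det}; 7:zeklian {Noun,Adv}; 8:proi {Noun}; 9:proi {Noun}; 10:proi {Noun}.
At position 7, choosing Adv makes rule 5 impossible to satisfy; hence Noun.
Position 1: the remaining choice is settled jointly with positions 2, 3, 4, 5 — only Adv at position 1 is part of a tagging that satisfies every rule.
The only consistent sequence is: Adv Det Verb Noun Adv Det Noun Noun Noun Noun.
Check: rule 1 satisfied; rule 2 satisfied; rule 3 satisfied; rule 4 satisfied; rule 5 satisfied.

Adv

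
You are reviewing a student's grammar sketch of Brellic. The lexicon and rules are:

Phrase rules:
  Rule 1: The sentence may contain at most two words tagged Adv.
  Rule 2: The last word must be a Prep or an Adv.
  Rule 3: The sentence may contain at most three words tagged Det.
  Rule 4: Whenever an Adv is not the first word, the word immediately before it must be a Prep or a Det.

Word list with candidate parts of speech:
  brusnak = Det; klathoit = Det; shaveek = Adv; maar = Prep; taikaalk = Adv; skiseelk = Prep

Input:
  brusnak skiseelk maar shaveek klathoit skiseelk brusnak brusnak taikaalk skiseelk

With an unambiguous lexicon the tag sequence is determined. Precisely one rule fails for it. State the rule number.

3

Fixed tagging: Det Prep Prep Adv Det Prep Det Det Adv Prep.
Rule check: R1 ✓, R2 ✓, R3 ✗, R4 ✓.
Only rule 3 fails.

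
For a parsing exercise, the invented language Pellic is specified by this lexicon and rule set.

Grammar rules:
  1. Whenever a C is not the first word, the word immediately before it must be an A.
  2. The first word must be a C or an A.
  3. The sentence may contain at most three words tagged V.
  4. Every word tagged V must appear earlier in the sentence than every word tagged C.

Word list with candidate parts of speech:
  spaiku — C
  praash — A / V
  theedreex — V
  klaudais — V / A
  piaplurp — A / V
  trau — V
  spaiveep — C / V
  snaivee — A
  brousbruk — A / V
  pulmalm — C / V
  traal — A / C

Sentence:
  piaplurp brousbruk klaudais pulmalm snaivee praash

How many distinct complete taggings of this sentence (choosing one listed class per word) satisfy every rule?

Candidates per position — 1:piaplurp {A,V}; 2:brousbruk {A,V}; 3:klaudais {V,A}; 4:pulmalm {C,V}; 5:snaivee {A}; 6:praash {A,V}.
There are 32 candidate sequences in total.
Checking each against the rules leaves 9 sequences.
Count = 9.

9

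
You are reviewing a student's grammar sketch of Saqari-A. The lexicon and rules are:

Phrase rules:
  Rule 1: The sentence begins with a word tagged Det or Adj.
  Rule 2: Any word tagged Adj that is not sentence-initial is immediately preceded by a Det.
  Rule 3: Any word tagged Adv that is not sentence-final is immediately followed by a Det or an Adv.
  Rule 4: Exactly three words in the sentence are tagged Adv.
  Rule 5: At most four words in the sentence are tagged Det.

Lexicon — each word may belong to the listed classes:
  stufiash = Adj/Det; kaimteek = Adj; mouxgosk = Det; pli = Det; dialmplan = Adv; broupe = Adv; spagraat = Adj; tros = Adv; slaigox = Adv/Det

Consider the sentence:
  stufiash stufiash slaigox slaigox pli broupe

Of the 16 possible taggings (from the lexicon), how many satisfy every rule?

3

Candidates per position — 1:stufiash {Adj,Det}; 2:stufiash {Adj,Det}; 3:slaigox {Adv,Det}; 4:slaigox {Adv,Det}; 5:pli {Det}; 6:broupe {Adv}.
There are 16 candidate sequences in total.
The sequences that satisfy every rule: Adj Det Adv Adv Det Adv; Det Adj Adv Adv Det Adv; Det Det Adv Adv Det Adv.
Count = 3.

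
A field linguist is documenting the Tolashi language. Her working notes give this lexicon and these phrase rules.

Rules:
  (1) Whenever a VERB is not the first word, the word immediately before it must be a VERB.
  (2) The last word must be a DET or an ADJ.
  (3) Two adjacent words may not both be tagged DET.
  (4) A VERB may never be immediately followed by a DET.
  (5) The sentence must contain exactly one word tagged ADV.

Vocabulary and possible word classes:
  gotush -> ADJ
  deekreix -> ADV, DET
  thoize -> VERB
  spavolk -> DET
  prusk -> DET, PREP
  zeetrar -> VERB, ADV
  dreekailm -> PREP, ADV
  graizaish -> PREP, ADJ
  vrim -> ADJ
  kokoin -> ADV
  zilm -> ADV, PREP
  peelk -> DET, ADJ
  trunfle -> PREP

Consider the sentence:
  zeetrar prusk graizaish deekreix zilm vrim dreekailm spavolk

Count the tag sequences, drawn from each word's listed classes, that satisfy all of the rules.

Candidates per position — 1:zeetrar {VERB,ADV}; 2:prusk {DET,PREP}; 3:graizaish {PREP,ADJ}; 4:deekreix {ADV,DET}; 5:zilm {ADV,PREP}; 6:vrim {ADJ}; 7:dreekailm {PREP,ADV}; 8:spavolk {DET}.
There are 64 candidate sequences in total.
Checking each against the rules leaves 10 sequences.
Count = 10.

10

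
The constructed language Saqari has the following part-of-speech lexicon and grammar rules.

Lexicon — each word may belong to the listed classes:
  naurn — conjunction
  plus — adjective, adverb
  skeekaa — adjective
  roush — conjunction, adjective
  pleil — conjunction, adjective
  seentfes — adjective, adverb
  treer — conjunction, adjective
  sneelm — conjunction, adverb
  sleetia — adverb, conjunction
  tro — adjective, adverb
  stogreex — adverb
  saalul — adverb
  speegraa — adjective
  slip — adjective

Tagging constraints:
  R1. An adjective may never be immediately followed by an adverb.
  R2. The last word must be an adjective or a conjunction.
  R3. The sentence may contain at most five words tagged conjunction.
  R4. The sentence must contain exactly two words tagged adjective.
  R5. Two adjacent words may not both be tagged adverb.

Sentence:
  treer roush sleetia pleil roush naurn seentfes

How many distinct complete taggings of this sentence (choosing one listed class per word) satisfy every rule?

Candidates per position — 1:treer {conjunction,adjective}; 2:roush {conjunction,adjective}; 3:sleetia {adverb,conjunction}; 4:pleil {conjunction,adjective}; 5:roush {conjunction,adjective}; 6:naurn {conjunction}; 7:seentfes {adjective,adverb}.
There are 64 candidate sequences in total.
Checking each against the rules leaves 7 sequences.
Count = 7.

7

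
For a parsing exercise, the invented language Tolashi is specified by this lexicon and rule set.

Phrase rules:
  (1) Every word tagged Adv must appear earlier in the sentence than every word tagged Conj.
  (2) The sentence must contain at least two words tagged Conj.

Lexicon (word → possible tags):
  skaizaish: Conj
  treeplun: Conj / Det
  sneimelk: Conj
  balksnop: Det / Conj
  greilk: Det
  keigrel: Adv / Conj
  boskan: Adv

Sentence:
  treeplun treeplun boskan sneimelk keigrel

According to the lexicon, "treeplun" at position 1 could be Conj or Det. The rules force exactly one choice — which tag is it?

Det

Candidates per position — 1:treeplun {Conj,Det}; 2:treeplun {Conj,Det}; 3:boskan {Adv}; 4:sneimelk {Conj}; 5:keigrel {Adv,Conj}.
If word 1 were Conj, no tagging could satisfy rule 1; so word 1 is Det.
If word 2 were Conj, no tagging could satisfy rule 1; so word 2 is Det.
If word 5 were Adv, no tagging could satisfy rule 1; so word 5 is Conj.
That leaves exactly one tagging: Det Det Adv Conj Conj.
Check: rule 1 ok; rule 2 ok.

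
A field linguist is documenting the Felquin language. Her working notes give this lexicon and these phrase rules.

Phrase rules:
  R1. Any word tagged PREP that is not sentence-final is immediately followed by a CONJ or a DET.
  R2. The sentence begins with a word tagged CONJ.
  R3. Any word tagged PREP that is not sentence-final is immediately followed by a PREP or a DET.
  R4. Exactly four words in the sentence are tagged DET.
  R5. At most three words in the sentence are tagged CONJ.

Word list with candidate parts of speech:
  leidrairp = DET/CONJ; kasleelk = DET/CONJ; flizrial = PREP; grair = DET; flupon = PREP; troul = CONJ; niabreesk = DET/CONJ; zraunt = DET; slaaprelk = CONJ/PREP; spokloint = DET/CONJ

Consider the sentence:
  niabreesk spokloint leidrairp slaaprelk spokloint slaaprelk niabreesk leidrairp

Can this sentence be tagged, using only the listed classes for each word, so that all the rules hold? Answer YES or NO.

YES

Candidates per position — 1:niabreesk {DET,CONJ}; 2:spokloint {DET,CONJ}; 3:leidrairp {DET,CONJ}; 4:slaaprelk {CONJ,PREP}; 5:spokloint {DET,CONJ}; 6:slaaprelk {CONJ,PREP}; 7:niabreesk {DET,CONJ}; 8:leidrairp {DET,CONJ}.
One satisfying assignment: CONJ DET CONJ PREP DET CONJ DET DET.
Verifying each rule — rule 1 holds; rule 2 holds; rule 3 holds; rule 4 holds; rule 5 holds.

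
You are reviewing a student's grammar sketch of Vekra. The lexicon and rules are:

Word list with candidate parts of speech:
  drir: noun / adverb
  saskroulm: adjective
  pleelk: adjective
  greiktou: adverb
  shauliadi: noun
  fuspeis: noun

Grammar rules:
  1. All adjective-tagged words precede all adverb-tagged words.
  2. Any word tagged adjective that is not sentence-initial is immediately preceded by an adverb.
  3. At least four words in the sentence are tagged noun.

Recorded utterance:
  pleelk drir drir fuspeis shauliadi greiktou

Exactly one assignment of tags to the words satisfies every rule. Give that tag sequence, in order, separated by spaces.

adjective noun noun noun noun adverb

Candidates per position — 1:pleelk {adjective}; 2:drir {noun,adverb}; 3:drir {noun,adverb}; 4:fuspeis {noun}; 5:shauliadi {noun}; 6:greiktou {adverb}.
Word 2 cannot be adverb — rule 3 would then fail for every completion. It is noun.
Word 3 cannot be adverb — rule 3 would then fail for every completion. It is noun.
The only consistent sequence is: adjective noun noun noun noun adverb.
Rule-by-rule: rule 1 satisfied; rule 2 satisfied; rule 3 satisfied.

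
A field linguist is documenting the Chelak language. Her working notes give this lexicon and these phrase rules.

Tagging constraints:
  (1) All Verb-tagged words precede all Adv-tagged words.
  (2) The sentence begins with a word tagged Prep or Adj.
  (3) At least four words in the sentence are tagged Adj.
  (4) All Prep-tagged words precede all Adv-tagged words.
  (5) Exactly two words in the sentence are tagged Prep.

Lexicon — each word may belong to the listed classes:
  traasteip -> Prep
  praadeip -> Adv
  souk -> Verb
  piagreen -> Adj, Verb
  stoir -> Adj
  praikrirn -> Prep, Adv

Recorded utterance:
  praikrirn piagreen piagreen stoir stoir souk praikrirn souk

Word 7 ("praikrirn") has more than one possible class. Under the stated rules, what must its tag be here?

Candidates per position — 1:praikrirn {Prep,Adv}; 2:piagreen {Adj,Verb}; 3:piagreen {Adj,Verb}; 4:stoir {Adj}; 5:stoir {Adj}; 6:souk {Verb}; 7:praikrirn {Prep,Adv}; 8:souk {Verb}.
Word 1 cannot be Adv — rule 1 would then fail for every completion. It is Prep.
Word 2 cannot be Verb — rule 3 would then fail for every completion. It is Adj.
Word 3 cannot be Verb — rule 3 would then fail for every completion. It is Adj.
Word 7 cannot be Adv — rule 1 would then fail for every completion. It is Prep.
The only consistent sequence is: Prep Adj Adj Adj Adj Verb Prep Verb.
Verifying each rule — rule 1 ✓; rule 2 ✓; rule 3 ✓; rule 4 ✓; rule 5 ✓.

Prep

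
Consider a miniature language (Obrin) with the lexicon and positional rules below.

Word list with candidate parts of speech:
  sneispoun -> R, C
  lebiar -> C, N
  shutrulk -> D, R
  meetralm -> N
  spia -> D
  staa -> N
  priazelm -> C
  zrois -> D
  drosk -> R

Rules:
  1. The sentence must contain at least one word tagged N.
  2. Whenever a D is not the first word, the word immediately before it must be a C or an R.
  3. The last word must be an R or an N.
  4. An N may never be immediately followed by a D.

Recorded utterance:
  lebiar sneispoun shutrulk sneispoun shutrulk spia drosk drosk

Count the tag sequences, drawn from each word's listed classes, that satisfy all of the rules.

8

Candidates per position — 1:lebiar {C,N}; 2:sneispoun {R,C}; 3:shutrulk {D,R}; 4:sneispoun {R,C}; 5:shutrulk {D,R}; 6:spia {D}; 7:drosk {R}; 8:drosk {R}.
There are 32 candidate sequences in total.
Checking each against the rules leaves 8 sequences.
Count = 8.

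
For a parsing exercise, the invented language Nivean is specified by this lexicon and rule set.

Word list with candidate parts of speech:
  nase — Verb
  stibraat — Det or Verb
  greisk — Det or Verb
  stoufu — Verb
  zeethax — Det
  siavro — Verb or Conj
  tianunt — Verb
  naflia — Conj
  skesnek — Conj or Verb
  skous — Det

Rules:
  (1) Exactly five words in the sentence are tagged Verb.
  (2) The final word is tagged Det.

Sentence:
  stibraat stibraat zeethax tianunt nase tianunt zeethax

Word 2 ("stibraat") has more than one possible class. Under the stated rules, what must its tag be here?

Verb

Candidates per position — 1:stibraat {Det,Verb}; 2:stibraat {Det,Verb}; 3:zeethax {Det}; 4:tianunt {Verb}; 5:nase {Verb}; 6:tianunt {Verb}; 7:zeethax {Det}.
At position 1, choosing Det makes rule 1 impossible to satisfy; hence Verb.
At position 2, choosing Det makes rule 1 impossible to satisfy; hence Verb.
The only consistent sequence is: Verb Verb Det Verb Verb Verb Det.
Verifying each rule — rule 1 ok; rule 2 ok.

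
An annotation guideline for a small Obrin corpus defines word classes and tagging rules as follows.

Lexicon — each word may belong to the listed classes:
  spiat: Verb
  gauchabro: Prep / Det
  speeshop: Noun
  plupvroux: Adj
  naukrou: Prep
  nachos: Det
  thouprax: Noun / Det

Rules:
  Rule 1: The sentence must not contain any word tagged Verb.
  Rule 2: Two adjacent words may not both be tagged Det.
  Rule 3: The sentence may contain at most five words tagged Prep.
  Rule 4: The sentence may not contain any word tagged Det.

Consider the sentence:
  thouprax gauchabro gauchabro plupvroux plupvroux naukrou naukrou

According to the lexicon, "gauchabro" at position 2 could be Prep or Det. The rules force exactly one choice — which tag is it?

Prep

Candidates per position — 1:thouprax {Noun,Det}; 2:gauchabro {Prep,Det}; 3:gauchabro {Prep,Det}; 4:plupvroux {Adj}; 5:plupvroux {Adj}; 6:naukrou {Prep}; 7:naukrou {Prep}.
Position 1: Det is ruled out by rule 4; that leaves Noun.
Position 2: Det is ruled out by rule 4; that leaves Prep.
Position 3: Det is ruled out by rule 4; that leaves Prep.
The unique satisfying tagging is: Noun Prep Prep Adj Adj Prep Prep.
Rule-by-rule: rule 1 holds; rule 2 holds; rule 3 holds; rule 4 holds.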